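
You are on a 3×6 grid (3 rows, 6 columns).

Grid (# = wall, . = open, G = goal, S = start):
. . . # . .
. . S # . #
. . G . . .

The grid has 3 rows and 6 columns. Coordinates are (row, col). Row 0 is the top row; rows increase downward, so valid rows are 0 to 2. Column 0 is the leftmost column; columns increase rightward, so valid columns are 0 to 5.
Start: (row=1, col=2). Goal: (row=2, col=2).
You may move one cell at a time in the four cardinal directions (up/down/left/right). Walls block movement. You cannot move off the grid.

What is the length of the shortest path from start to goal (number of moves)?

Answer: Shortest path length: 1

Derivation:
BFS from (row=1, col=2) until reaching (row=2, col=2):
  Distance 0: (row=1, col=2)
  Distance 1: (row=0, col=2), (row=1, col=1), (row=2, col=2)  <- goal reached here
One shortest path (1 moves): (row=1, col=2) -> (row=2, col=2)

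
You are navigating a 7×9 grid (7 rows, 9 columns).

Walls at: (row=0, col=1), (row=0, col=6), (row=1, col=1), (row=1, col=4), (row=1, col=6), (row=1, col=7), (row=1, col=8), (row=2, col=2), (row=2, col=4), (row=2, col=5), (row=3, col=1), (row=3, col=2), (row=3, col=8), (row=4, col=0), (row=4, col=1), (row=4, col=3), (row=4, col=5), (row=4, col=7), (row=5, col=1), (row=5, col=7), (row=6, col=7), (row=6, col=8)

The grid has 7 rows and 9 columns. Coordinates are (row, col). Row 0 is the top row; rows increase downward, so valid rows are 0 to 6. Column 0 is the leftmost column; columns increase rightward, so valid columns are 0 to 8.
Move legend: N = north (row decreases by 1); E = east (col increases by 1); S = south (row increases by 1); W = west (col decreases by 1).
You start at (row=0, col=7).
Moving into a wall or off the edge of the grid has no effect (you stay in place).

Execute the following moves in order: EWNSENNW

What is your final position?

Start: (row=0, col=7)
  E (east): (row=0, col=7) -> (row=0, col=8)
  W (west): (row=0, col=8) -> (row=0, col=7)
  N (north): blocked, stay at (row=0, col=7)
  S (south): blocked, stay at (row=0, col=7)
  E (east): (row=0, col=7) -> (row=0, col=8)
  N (north): blocked, stay at (row=0, col=8)
  N (north): blocked, stay at (row=0, col=8)
  W (west): (row=0, col=8) -> (row=0, col=7)
Final: (row=0, col=7)

Answer: Final position: (row=0, col=7)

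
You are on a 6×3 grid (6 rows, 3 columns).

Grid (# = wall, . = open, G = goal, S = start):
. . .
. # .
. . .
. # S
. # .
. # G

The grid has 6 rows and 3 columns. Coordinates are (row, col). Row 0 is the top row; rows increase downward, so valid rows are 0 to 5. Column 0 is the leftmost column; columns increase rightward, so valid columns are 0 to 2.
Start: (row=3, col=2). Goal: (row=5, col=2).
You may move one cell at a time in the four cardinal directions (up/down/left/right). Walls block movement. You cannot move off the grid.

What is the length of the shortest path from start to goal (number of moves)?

BFS from (row=3, col=2) until reaching (row=5, col=2):
  Distance 0: (row=3, col=2)
  Distance 1: (row=2, col=2), (row=4, col=2)
  Distance 2: (row=1, col=2), (row=2, col=1), (row=5, col=2)  <- goal reached here
One shortest path (2 moves): (row=3, col=2) -> (row=4, col=2) -> (row=5, col=2)

Answer: Shortest path length: 2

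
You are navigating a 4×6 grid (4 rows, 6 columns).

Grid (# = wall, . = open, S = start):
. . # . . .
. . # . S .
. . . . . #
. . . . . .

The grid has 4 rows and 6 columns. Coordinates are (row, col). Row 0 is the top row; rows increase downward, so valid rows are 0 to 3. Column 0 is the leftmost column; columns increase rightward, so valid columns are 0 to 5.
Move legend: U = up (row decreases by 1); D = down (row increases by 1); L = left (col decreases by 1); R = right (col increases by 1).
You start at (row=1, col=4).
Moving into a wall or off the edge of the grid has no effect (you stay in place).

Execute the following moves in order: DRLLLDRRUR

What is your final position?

Start: (row=1, col=4)
  D (down): (row=1, col=4) -> (row=2, col=4)
  R (right): blocked, stay at (row=2, col=4)
  L (left): (row=2, col=4) -> (row=2, col=3)
  L (left): (row=2, col=3) -> (row=2, col=2)
  L (left): (row=2, col=2) -> (row=2, col=1)
  D (down): (row=2, col=1) -> (row=3, col=1)
  R (right): (row=3, col=1) -> (row=3, col=2)
  R (right): (row=3, col=2) -> (row=3, col=3)
  U (up): (row=3, col=3) -> (row=2, col=3)
  R (right): (row=2, col=3) -> (row=2, col=4)
Final: (row=2, col=4)

Answer: Final position: (row=2, col=4)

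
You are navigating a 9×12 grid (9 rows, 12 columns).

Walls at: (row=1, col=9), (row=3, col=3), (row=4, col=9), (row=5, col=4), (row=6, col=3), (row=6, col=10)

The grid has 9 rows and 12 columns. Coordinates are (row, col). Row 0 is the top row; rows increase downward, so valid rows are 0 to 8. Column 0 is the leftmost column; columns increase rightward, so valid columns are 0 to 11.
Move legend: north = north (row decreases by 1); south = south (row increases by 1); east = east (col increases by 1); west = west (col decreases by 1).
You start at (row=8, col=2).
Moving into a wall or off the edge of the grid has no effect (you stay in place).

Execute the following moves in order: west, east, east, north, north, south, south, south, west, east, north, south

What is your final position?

Start: (row=8, col=2)
  west (west): (row=8, col=2) -> (row=8, col=1)
  east (east): (row=8, col=1) -> (row=8, col=2)
  east (east): (row=8, col=2) -> (row=8, col=3)
  north (north): (row=8, col=3) -> (row=7, col=3)
  north (north): blocked, stay at (row=7, col=3)
  south (south): (row=7, col=3) -> (row=8, col=3)
  south (south): blocked, stay at (row=8, col=3)
  south (south): blocked, stay at (row=8, col=3)
  west (west): (row=8, col=3) -> (row=8, col=2)
  east (east): (row=8, col=2) -> (row=8, col=3)
  north (north): (row=8, col=3) -> (row=7, col=3)
  south (south): (row=7, col=3) -> (row=8, col=3)
Final: (row=8, col=3)

Answer: Final position: (row=8, col=3)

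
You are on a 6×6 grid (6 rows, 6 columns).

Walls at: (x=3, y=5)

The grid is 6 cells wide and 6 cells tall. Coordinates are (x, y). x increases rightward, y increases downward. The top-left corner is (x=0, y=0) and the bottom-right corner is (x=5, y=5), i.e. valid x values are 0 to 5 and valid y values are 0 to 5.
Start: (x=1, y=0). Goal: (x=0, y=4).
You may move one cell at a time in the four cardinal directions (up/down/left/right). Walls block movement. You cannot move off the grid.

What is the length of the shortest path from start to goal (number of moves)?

BFS from (x=1, y=0) until reaching (x=0, y=4):
  Distance 0: (x=1, y=0)
  Distance 1: (x=0, y=0), (x=2, y=0), (x=1, y=1)
  Distance 2: (x=3, y=0), (x=0, y=1), (x=2, y=1), (x=1, y=2)
  Distance 3: (x=4, y=0), (x=3, y=1), (x=0, y=2), (x=2, y=2), (x=1, y=3)
  Distance 4: (x=5, y=0), (x=4, y=1), (x=3, y=2), (x=0, y=3), (x=2, y=3), (x=1, y=4)
  Distance 5: (x=5, y=1), (x=4, y=2), (x=3, y=3), (x=0, y=4), (x=2, y=4), (x=1, y=5)  <- goal reached here
One shortest path (5 moves): (x=1, y=0) -> (x=0, y=0) -> (x=0, y=1) -> (x=0, y=2) -> (x=0, y=3) -> (x=0, y=4)

Answer: Shortest path length: 5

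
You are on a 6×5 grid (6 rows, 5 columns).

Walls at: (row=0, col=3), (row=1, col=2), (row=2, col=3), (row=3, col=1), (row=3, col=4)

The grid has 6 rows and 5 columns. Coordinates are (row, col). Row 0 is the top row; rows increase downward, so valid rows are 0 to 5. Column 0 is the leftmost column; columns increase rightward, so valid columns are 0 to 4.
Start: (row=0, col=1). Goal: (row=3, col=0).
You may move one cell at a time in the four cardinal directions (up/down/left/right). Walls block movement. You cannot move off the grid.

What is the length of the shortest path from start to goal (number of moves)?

BFS from (row=0, col=1) until reaching (row=3, col=0):
  Distance 0: (row=0, col=1)
  Distance 1: (row=0, col=0), (row=0, col=2), (row=1, col=1)
  Distance 2: (row=1, col=0), (row=2, col=1)
  Distance 3: (row=2, col=0), (row=2, col=2)
  Distance 4: (row=3, col=0), (row=3, col=2)  <- goal reached here
One shortest path (4 moves): (row=0, col=1) -> (row=0, col=0) -> (row=1, col=0) -> (row=2, col=0) -> (row=3, col=0)

Answer: Shortest path length: 4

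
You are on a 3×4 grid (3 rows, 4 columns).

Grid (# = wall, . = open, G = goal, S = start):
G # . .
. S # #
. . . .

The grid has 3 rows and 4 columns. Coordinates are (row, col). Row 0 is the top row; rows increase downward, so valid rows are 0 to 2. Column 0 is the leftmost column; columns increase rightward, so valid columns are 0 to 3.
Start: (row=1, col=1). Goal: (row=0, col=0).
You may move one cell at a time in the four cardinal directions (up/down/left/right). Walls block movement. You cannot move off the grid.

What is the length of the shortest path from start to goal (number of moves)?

BFS from (row=1, col=1) until reaching (row=0, col=0):
  Distance 0: (row=1, col=1)
  Distance 1: (row=1, col=0), (row=2, col=1)
  Distance 2: (row=0, col=0), (row=2, col=0), (row=2, col=2)  <- goal reached here
One shortest path (2 moves): (row=1, col=1) -> (row=1, col=0) -> (row=0, col=0)

Answer: Shortest path length: 2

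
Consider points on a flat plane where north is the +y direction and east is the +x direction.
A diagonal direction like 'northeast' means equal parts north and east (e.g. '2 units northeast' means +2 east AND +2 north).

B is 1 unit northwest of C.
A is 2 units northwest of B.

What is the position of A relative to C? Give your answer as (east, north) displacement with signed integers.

Place C at the origin (east=0, north=0).
  B is 1 unit northwest of C: delta (east=-1, north=+1); B at (east=-1, north=1).
  A is 2 units northwest of B: delta (east=-2, north=+2); A at (east=-3, north=3).
Therefore A relative to C: (east=-3, north=3).

Answer: A is at (east=-3, north=3) relative to C.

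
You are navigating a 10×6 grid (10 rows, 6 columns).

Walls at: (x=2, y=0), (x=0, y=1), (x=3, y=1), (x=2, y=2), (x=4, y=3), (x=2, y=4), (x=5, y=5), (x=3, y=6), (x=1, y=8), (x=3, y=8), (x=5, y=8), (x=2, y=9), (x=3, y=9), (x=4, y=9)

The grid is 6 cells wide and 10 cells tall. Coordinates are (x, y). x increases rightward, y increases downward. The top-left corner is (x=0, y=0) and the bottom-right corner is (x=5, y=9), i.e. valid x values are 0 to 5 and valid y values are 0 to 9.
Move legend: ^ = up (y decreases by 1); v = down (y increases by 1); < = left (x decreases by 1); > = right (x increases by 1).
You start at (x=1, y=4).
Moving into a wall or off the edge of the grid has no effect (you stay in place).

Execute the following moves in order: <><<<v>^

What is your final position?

Start: (x=1, y=4)
  < (left): (x=1, y=4) -> (x=0, y=4)
  > (right): (x=0, y=4) -> (x=1, y=4)
  < (left): (x=1, y=4) -> (x=0, y=4)
  < (left): blocked, stay at (x=0, y=4)
  < (left): blocked, stay at (x=0, y=4)
  v (down): (x=0, y=4) -> (x=0, y=5)
  > (right): (x=0, y=5) -> (x=1, y=5)
  ^ (up): (x=1, y=5) -> (x=1, y=4)
Final: (x=1, y=4)

Answer: Final position: (x=1, y=4)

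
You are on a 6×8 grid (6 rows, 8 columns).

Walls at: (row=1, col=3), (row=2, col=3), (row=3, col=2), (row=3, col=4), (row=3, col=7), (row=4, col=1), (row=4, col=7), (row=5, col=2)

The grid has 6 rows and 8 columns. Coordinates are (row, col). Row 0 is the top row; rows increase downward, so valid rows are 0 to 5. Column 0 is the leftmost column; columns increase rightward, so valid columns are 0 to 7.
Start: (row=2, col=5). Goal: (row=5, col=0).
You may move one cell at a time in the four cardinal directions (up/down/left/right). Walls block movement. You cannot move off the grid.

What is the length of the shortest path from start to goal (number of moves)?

Answer: Shortest path length: 12

Derivation:
BFS from (row=2, col=5) until reaching (row=5, col=0):
  Distance 0: (row=2, col=5)
  Distance 1: (row=1, col=5), (row=2, col=4), (row=2, col=6), (row=3, col=5)
  Distance 2: (row=0, col=5), (row=1, col=4), (row=1, col=6), (row=2, col=7), (row=3, col=6), (row=4, col=5)
  Distance 3: (row=0, col=4), (row=0, col=6), (row=1, col=7), (row=4, col=4), (row=4, col=6), (row=5, col=5)
  Distance 4: (row=0, col=3), (row=0, col=7), (row=4, col=3), (row=5, col=4), (row=5, col=6)
  Distance 5: (row=0, col=2), (row=3, col=3), (row=4, col=2), (row=5, col=3), (row=5, col=7)
  Distance 6: (row=0, col=1), (row=1, col=2)
  Distance 7: (row=0, col=0), (row=1, col=1), (row=2, col=2)
  Distance 8: (row=1, col=0), (row=2, col=1)
  Distance 9: (row=2, col=0), (row=3, col=1)
  Distance 10: (row=3, col=0)
  Distance 11: (row=4, col=0)
  Distance 12: (row=5, col=0)  <- goal reached here
One shortest path (12 moves): (row=2, col=5) -> (row=2, col=4) -> (row=1, col=4) -> (row=0, col=4) -> (row=0, col=3) -> (row=0, col=2) -> (row=0, col=1) -> (row=0, col=0) -> (row=1, col=0) -> (row=2, col=0) -> (row=3, col=0) -> (row=4, col=0) -> (row=5, col=0)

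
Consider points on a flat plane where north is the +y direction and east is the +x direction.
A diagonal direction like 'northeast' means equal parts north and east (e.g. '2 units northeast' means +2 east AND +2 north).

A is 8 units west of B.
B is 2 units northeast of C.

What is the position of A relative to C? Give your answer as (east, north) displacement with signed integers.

Answer: A is at (east=-6, north=2) relative to C.

Derivation:
Place C at the origin (east=0, north=0).
  B is 2 units northeast of C: delta (east=+2, north=+2); B at (east=2, north=2).
  A is 8 units west of B: delta (east=-8, north=+0); A at (east=-6, north=2).
Therefore A relative to C: (east=-6, north=2).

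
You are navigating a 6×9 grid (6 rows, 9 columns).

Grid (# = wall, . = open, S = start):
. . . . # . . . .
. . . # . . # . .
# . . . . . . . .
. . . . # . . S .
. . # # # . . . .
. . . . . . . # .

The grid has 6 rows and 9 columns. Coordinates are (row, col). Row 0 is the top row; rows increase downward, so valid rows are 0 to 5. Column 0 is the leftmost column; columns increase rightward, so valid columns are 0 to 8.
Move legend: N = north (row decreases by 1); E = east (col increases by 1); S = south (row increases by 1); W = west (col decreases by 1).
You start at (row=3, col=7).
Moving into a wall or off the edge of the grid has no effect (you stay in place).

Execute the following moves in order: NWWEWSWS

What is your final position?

Start: (row=3, col=7)
  N (north): (row=3, col=7) -> (row=2, col=7)
  W (west): (row=2, col=7) -> (row=2, col=6)
  W (west): (row=2, col=6) -> (row=2, col=5)
  E (east): (row=2, col=5) -> (row=2, col=6)
  W (west): (row=2, col=6) -> (row=2, col=5)
  S (south): (row=2, col=5) -> (row=3, col=5)
  W (west): blocked, stay at (row=3, col=5)
  S (south): (row=3, col=5) -> (row=4, col=5)
Final: (row=4, col=5)

Answer: Final position: (row=4, col=5)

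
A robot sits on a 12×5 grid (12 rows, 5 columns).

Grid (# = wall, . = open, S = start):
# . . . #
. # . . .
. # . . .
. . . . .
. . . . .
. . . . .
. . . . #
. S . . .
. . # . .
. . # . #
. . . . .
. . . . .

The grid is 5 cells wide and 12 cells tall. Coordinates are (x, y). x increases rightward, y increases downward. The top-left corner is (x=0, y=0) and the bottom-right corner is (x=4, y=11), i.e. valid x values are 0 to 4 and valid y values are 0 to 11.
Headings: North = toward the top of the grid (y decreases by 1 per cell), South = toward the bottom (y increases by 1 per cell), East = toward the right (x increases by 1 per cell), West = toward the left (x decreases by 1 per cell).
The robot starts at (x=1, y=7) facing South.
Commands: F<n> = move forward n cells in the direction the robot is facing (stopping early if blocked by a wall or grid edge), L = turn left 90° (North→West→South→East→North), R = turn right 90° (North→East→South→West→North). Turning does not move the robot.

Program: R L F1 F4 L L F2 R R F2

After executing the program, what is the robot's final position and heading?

Answer: Final position: (x=1, y=11), facing South

Derivation:
Start: (x=1, y=7), facing South
  R: turn right, now facing West
  L: turn left, now facing South
  F1: move forward 1, now at (x=1, y=8)
  F4: move forward 3/4 (blocked), now at (x=1, y=11)
  L: turn left, now facing East
  L: turn left, now facing North
  F2: move forward 2, now at (x=1, y=9)
  R: turn right, now facing East
  R: turn right, now facing South
  F2: move forward 2, now at (x=1, y=11)
Final: (x=1, y=11), facing South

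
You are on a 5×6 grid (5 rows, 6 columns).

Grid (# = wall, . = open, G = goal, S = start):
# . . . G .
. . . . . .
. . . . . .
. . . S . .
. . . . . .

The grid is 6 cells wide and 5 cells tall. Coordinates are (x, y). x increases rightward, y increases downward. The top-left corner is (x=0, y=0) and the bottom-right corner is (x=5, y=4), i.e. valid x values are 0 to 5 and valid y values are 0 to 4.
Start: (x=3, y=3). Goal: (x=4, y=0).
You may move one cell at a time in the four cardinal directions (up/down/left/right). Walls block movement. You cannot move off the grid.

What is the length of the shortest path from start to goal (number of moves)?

BFS from (x=3, y=3) until reaching (x=4, y=0):
  Distance 0: (x=3, y=3)
  Distance 1: (x=3, y=2), (x=2, y=3), (x=4, y=3), (x=3, y=4)
  Distance 2: (x=3, y=1), (x=2, y=2), (x=4, y=2), (x=1, y=3), (x=5, y=3), (x=2, y=4), (x=4, y=4)
  Distance 3: (x=3, y=0), (x=2, y=1), (x=4, y=1), (x=1, y=2), (x=5, y=2), (x=0, y=3), (x=1, y=4), (x=5, y=4)
  Distance 4: (x=2, y=0), (x=4, y=0), (x=1, y=1), (x=5, y=1), (x=0, y=2), (x=0, y=4)  <- goal reached here
One shortest path (4 moves): (x=3, y=3) -> (x=4, y=3) -> (x=4, y=2) -> (x=4, y=1) -> (x=4, y=0)

Answer: Shortest path length: 4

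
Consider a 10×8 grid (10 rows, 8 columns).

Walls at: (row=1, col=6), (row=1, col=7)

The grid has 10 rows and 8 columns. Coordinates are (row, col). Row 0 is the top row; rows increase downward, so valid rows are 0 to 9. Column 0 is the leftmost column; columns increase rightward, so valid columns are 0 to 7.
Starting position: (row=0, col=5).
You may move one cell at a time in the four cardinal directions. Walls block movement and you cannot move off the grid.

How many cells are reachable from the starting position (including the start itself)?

Answer: Reachable cells: 78

Derivation:
BFS flood-fill from (row=0, col=5):
  Distance 0: (row=0, col=5)
  Distance 1: (row=0, col=4), (row=0, col=6), (row=1, col=5)
  Distance 2: (row=0, col=3), (row=0, col=7), (row=1, col=4), (row=2, col=5)
  Distance 3: (row=0, col=2), (row=1, col=3), (row=2, col=4), (row=2, col=6), (row=3, col=5)
  Distance 4: (row=0, col=1), (row=1, col=2), (row=2, col=3), (row=2, col=7), (row=3, col=4), (row=3, col=6), (row=4, col=5)
  Distance 5: (row=0, col=0), (row=1, col=1), (row=2, col=2), (row=3, col=3), (row=3, col=7), (row=4, col=4), (row=4, col=6), (row=5, col=5)
  Distance 6: (row=1, col=0), (row=2, col=1), (row=3, col=2), (row=4, col=3), (row=4, col=7), (row=5, col=4), (row=5, col=6), (row=6, col=5)
  Distance 7: (row=2, col=0), (row=3, col=1), (row=4, col=2), (row=5, col=3), (row=5, col=7), (row=6, col=4), (row=6, col=6), (row=7, col=5)
  Distance 8: (row=3, col=0), (row=4, col=1), (row=5, col=2), (row=6, col=3), (row=6, col=7), (row=7, col=4), (row=7, col=6), (row=8, col=5)
  Distance 9: (row=4, col=0), (row=5, col=1), (row=6, col=2), (row=7, col=3), (row=7, col=7), (row=8, col=4), (row=8, col=6), (row=9, col=5)
  Distance 10: (row=5, col=0), (row=6, col=1), (row=7, col=2), (row=8, col=3), (row=8, col=7), (row=9, col=4), (row=9, col=6)
  Distance 11: (row=6, col=0), (row=7, col=1), (row=8, col=2), (row=9, col=3), (row=9, col=7)
  Distance 12: (row=7, col=0), (row=8, col=1), (row=9, col=2)
  Distance 13: (row=8, col=0), (row=9, col=1)
  Distance 14: (row=9, col=0)
Total reachable: 78 (grid has 78 open cells total)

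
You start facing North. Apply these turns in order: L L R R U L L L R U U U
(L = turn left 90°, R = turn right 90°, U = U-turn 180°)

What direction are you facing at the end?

Answer: Final heading: South

Derivation:
Start: North
  L (left (90° counter-clockwise)) -> West
  L (left (90° counter-clockwise)) -> South
  R (right (90° clockwise)) -> West
  R (right (90° clockwise)) -> North
  U (U-turn (180°)) -> South
  L (left (90° counter-clockwise)) -> East
  L (left (90° counter-clockwise)) -> North
  L (left (90° counter-clockwise)) -> West
  R (right (90° clockwise)) -> North
  U (U-turn (180°)) -> South
  U (U-turn (180°)) -> North
  U (U-turn (180°)) -> South
Final: South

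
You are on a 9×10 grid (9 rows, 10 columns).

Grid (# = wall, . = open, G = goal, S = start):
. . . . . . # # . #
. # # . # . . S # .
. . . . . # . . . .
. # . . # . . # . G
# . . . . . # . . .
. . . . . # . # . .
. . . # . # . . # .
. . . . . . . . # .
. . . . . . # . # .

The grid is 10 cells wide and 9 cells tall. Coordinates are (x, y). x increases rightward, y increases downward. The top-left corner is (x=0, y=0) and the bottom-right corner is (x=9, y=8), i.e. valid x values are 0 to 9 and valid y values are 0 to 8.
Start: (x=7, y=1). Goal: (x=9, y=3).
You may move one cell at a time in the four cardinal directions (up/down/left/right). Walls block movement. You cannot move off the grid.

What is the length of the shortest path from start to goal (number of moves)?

Answer: Shortest path length: 4

Derivation:
BFS from (x=7, y=1) until reaching (x=9, y=3):
  Distance 0: (x=7, y=1)
  Distance 1: (x=6, y=1), (x=7, y=2)
  Distance 2: (x=5, y=1), (x=6, y=2), (x=8, y=2)
  Distance 3: (x=5, y=0), (x=9, y=2), (x=6, y=3), (x=8, y=3)
  Distance 4: (x=4, y=0), (x=9, y=1), (x=5, y=3), (x=9, y=3), (x=8, y=4)  <- goal reached here
One shortest path (4 moves): (x=7, y=1) -> (x=7, y=2) -> (x=8, y=2) -> (x=9, y=2) -> (x=9, y=3)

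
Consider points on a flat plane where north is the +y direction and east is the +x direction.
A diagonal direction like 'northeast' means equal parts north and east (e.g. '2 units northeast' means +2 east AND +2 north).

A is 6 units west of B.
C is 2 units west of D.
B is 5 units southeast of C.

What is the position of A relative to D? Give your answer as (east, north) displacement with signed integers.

Answer: A is at (east=-3, north=-5) relative to D.

Derivation:
Place D at the origin (east=0, north=0).
  C is 2 units west of D: delta (east=-2, north=+0); C at (east=-2, north=0).
  B is 5 units southeast of C: delta (east=+5, north=-5); B at (east=3, north=-5).
  A is 6 units west of B: delta (east=-6, north=+0); A at (east=-3, north=-5).
Therefore A relative to D: (east=-3, north=-5).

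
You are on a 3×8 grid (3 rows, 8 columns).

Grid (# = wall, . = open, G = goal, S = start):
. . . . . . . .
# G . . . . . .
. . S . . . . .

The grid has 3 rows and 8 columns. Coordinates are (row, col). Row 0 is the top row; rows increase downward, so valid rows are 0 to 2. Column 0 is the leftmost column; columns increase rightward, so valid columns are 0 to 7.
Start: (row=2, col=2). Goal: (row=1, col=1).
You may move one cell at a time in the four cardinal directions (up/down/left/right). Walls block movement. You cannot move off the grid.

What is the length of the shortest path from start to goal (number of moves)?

Answer: Shortest path length: 2

Derivation:
BFS from (row=2, col=2) until reaching (row=1, col=1):
  Distance 0: (row=2, col=2)
  Distance 1: (row=1, col=2), (row=2, col=1), (row=2, col=3)
  Distance 2: (row=0, col=2), (row=1, col=1), (row=1, col=3), (row=2, col=0), (row=2, col=4)  <- goal reached here
One shortest path (2 moves): (row=2, col=2) -> (row=2, col=1) -> (row=1, col=1)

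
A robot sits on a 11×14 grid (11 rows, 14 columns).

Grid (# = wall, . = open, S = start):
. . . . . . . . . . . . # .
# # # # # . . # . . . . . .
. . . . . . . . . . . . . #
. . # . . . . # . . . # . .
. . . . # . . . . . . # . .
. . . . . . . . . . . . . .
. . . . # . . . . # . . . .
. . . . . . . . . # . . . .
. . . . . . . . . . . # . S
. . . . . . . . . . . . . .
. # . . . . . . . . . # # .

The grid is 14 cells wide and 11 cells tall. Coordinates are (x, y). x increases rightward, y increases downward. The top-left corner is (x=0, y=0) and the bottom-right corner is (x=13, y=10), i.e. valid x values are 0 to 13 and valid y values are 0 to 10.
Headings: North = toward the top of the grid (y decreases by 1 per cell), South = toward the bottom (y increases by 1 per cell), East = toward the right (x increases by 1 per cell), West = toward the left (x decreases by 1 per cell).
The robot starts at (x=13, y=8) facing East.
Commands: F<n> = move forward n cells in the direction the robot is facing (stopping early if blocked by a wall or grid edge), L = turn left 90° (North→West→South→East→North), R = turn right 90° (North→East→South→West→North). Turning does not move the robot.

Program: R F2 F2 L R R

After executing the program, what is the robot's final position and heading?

Answer: Final position: (x=13, y=10), facing West

Derivation:
Start: (x=13, y=8), facing East
  R: turn right, now facing South
  F2: move forward 2, now at (x=13, y=10)
  F2: move forward 0/2 (blocked), now at (x=13, y=10)
  L: turn left, now facing East
  R: turn right, now facing South
  R: turn right, now facing West
Final: (x=13, y=10), facing West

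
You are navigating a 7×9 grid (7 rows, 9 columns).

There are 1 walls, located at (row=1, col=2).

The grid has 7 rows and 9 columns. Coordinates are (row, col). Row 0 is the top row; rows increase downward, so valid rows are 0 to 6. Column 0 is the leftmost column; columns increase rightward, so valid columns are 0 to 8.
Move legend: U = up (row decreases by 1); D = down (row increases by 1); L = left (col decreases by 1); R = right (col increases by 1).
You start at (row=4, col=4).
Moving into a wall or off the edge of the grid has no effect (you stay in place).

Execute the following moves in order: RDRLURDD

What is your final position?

Answer: Final position: (row=6, col=6)

Derivation:
Start: (row=4, col=4)
  R (right): (row=4, col=4) -> (row=4, col=5)
  D (down): (row=4, col=5) -> (row=5, col=5)
  R (right): (row=5, col=5) -> (row=5, col=6)
  L (left): (row=5, col=6) -> (row=5, col=5)
  U (up): (row=5, col=5) -> (row=4, col=5)
  R (right): (row=4, col=5) -> (row=4, col=6)
  D (down): (row=4, col=6) -> (row=5, col=6)
  D (down): (row=5, col=6) -> (row=6, col=6)
Final: (row=6, col=6)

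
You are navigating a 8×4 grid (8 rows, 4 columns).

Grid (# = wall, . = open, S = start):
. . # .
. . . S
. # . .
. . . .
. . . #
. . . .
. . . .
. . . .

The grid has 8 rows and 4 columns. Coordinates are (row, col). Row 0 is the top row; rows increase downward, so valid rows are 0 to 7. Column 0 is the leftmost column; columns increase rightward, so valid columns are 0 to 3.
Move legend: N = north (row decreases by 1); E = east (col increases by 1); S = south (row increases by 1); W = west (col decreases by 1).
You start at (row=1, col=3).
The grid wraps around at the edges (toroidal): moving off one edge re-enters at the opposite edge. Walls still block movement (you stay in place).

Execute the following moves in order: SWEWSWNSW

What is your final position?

Start: (row=1, col=3)
  S (south): (row=1, col=3) -> (row=2, col=3)
  W (west): (row=2, col=3) -> (row=2, col=2)
  E (east): (row=2, col=2) -> (row=2, col=3)
  W (west): (row=2, col=3) -> (row=2, col=2)
  S (south): (row=2, col=2) -> (row=3, col=2)
  W (west): (row=3, col=2) -> (row=3, col=1)
  N (north): blocked, stay at (row=3, col=1)
  S (south): (row=3, col=1) -> (row=4, col=1)
  W (west): (row=4, col=1) -> (row=4, col=0)
Final: (row=4, col=0)

Answer: Final position: (row=4, col=0)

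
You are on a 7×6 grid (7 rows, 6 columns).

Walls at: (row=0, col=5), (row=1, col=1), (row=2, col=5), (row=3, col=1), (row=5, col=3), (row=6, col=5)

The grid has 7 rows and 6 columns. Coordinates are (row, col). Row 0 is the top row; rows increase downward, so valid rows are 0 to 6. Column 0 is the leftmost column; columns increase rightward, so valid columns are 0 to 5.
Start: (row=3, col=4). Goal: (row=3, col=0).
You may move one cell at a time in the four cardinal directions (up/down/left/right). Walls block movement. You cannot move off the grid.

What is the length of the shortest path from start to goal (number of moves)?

Answer: Shortest path length: 6

Derivation:
BFS from (row=3, col=4) until reaching (row=3, col=0):
  Distance 0: (row=3, col=4)
  Distance 1: (row=2, col=4), (row=3, col=3), (row=3, col=5), (row=4, col=4)
  Distance 2: (row=1, col=4), (row=2, col=3), (row=3, col=2), (row=4, col=3), (row=4, col=5), (row=5, col=4)
  Distance 3: (row=0, col=4), (row=1, col=3), (row=1, col=5), (row=2, col=2), (row=4, col=2), (row=5, col=5), (row=6, col=4)
  Distance 4: (row=0, col=3), (row=1, col=2), (row=2, col=1), (row=4, col=1), (row=5, col=2), (row=6, col=3)
  Distance 5: (row=0, col=2), (row=2, col=0), (row=4, col=0), (row=5, col=1), (row=6, col=2)
  Distance 6: (row=0, col=1), (row=1, col=0), (row=3, col=0), (row=5, col=0), (row=6, col=1)  <- goal reached here
One shortest path (6 moves): (row=3, col=4) -> (row=3, col=3) -> (row=3, col=2) -> (row=2, col=2) -> (row=2, col=1) -> (row=2, col=0) -> (row=3, col=0)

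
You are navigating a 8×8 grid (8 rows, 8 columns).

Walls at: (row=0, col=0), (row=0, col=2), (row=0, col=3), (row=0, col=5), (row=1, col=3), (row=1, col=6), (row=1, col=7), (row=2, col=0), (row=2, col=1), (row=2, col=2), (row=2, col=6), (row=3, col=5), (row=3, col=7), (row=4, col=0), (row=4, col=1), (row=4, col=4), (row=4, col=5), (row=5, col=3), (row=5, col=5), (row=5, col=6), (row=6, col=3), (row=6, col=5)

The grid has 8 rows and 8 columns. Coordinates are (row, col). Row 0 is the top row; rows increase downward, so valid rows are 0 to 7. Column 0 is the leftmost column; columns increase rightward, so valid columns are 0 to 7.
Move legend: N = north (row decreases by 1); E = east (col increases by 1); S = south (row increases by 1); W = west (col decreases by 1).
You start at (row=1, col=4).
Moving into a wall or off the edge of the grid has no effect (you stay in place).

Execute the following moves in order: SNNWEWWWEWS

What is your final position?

Start: (row=1, col=4)
  S (south): (row=1, col=4) -> (row=2, col=4)
  N (north): (row=2, col=4) -> (row=1, col=4)
  N (north): (row=1, col=4) -> (row=0, col=4)
  W (west): blocked, stay at (row=0, col=4)
  E (east): blocked, stay at (row=0, col=4)
  [×3]W (west): blocked, stay at (row=0, col=4)
  E (east): blocked, stay at (row=0, col=4)
  W (west): blocked, stay at (row=0, col=4)
  S (south): (row=0, col=4) -> (row=1, col=4)
Final: (row=1, col=4)

Answer: Final position: (row=1, col=4)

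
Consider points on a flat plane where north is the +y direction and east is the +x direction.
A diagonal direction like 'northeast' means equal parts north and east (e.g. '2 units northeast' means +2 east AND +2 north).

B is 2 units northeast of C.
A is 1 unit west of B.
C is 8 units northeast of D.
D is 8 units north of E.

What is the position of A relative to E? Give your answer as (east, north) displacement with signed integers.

Place E at the origin (east=0, north=0).
  D is 8 units north of E: delta (east=+0, north=+8); D at (east=0, north=8).
  C is 8 units northeast of D: delta (east=+8, north=+8); C at (east=8, north=16).
  B is 2 units northeast of C: delta (east=+2, north=+2); B at (east=10, north=18).
  A is 1 unit west of B: delta (east=-1, north=+0); A at (east=9, north=18).
Therefore A relative to E: (east=9, north=18).

Answer: A is at (east=9, north=18) relative to E.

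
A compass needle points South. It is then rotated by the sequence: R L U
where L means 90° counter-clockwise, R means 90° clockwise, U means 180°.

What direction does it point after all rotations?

Start: South
  R (right (90° clockwise)) -> West
  L (left (90° counter-clockwise)) -> South
  U (U-turn (180°)) -> North
Final: North

Answer: Final heading: North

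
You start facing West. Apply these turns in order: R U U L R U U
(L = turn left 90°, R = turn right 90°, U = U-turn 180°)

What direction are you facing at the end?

Answer: Final heading: North

Derivation:
Start: West
  R (right (90° clockwise)) -> North
  U (U-turn (180°)) -> South
  U (U-turn (180°)) -> North
  L (left (90° counter-clockwise)) -> West
  R (right (90° clockwise)) -> North
  U (U-turn (180°)) -> South
  U (U-turn (180°)) -> North
Final: North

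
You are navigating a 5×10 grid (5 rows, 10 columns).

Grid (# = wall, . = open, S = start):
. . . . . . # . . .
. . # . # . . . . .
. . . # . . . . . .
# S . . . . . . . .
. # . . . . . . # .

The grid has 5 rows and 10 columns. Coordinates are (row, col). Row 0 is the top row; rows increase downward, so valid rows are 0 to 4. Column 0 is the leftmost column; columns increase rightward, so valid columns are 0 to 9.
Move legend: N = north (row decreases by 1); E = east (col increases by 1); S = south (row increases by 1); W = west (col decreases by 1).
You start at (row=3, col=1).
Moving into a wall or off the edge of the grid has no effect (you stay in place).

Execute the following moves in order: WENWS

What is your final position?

Start: (row=3, col=1)
  W (west): blocked, stay at (row=3, col=1)
  E (east): (row=3, col=1) -> (row=3, col=2)
  N (north): (row=3, col=2) -> (row=2, col=2)
  W (west): (row=2, col=2) -> (row=2, col=1)
  S (south): (row=2, col=1) -> (row=3, col=1)
Final: (row=3, col=1)

Answer: Final position: (row=3, col=1)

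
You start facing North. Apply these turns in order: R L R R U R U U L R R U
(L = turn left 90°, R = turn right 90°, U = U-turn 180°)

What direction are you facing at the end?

Answer: Final heading: North

Derivation:
Start: North
  R (right (90° clockwise)) -> East
  L (left (90° counter-clockwise)) -> North
  R (right (90° clockwise)) -> East
  R (right (90° clockwise)) -> South
  U (U-turn (180°)) -> North
  R (right (90° clockwise)) -> East
  U (U-turn (180°)) -> West
  U (U-turn (180°)) -> East
  L (left (90° counter-clockwise)) -> North
  R (right (90° clockwise)) -> East
  R (right (90° clockwise)) -> South
  U (U-turn (180°)) -> North
Final: North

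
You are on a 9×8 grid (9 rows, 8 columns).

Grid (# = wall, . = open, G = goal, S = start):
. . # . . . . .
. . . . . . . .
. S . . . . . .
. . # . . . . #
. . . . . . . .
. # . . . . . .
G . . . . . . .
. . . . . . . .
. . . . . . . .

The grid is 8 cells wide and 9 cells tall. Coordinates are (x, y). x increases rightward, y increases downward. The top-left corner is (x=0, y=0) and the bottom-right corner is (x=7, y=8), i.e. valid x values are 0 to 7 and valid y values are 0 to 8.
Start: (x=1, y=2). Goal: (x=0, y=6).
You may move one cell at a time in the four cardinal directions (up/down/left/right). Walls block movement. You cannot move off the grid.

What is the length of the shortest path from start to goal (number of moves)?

Answer: Shortest path length: 5

Derivation:
BFS from (x=1, y=2) until reaching (x=0, y=6):
  Distance 0: (x=1, y=2)
  Distance 1: (x=1, y=1), (x=0, y=2), (x=2, y=2), (x=1, y=3)
  Distance 2: (x=1, y=0), (x=0, y=1), (x=2, y=1), (x=3, y=2), (x=0, y=3), (x=1, y=4)
  Distance 3: (x=0, y=0), (x=3, y=1), (x=4, y=2), (x=3, y=3), (x=0, y=4), (x=2, y=4)
  Distance 4: (x=3, y=0), (x=4, y=1), (x=5, y=2), (x=4, y=3), (x=3, y=4), (x=0, y=5), (x=2, y=5)
  Distance 5: (x=4, y=0), (x=5, y=1), (x=6, y=2), (x=5, y=3), (x=4, y=4), (x=3, y=5), (x=0, y=6), (x=2, y=6)  <- goal reached here
One shortest path (5 moves): (x=1, y=2) -> (x=0, y=2) -> (x=0, y=3) -> (x=0, y=4) -> (x=0, y=5) -> (x=0, y=6)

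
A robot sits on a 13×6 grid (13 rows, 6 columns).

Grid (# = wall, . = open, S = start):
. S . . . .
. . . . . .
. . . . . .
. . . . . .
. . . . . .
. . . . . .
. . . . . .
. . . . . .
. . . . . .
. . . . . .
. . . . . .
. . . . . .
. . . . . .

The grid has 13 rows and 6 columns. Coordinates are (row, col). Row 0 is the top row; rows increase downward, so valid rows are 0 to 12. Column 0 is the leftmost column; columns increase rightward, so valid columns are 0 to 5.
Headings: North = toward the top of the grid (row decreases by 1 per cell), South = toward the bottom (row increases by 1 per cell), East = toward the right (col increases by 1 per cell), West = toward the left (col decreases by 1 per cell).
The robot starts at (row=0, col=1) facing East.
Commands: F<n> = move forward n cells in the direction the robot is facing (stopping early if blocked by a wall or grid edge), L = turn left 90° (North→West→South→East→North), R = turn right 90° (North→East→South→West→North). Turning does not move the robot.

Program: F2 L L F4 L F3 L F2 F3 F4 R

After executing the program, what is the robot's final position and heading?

Start: (row=0, col=1), facing East
  F2: move forward 2, now at (row=0, col=3)
  L: turn left, now facing North
  L: turn left, now facing West
  F4: move forward 3/4 (blocked), now at (row=0, col=0)
  L: turn left, now facing South
  F3: move forward 3, now at (row=3, col=0)
  L: turn left, now facing East
  F2: move forward 2, now at (row=3, col=2)
  F3: move forward 3, now at (row=3, col=5)
  F4: move forward 0/4 (blocked), now at (row=3, col=5)
  R: turn right, now facing South
Final: (row=3, col=5), facing South

Answer: Final position: (row=3, col=5), facing South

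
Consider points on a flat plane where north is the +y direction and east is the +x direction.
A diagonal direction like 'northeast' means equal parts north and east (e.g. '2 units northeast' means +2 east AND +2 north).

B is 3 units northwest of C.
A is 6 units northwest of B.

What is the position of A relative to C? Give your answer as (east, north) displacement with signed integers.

Place C at the origin (east=0, north=0).
  B is 3 units northwest of C: delta (east=-3, north=+3); B at (east=-3, north=3).
  A is 6 units northwest of B: delta (east=-6, north=+6); A at (east=-9, north=9).
Therefore A relative to C: (east=-9, north=9).

Answer: A is at (east=-9, north=9) relative to C.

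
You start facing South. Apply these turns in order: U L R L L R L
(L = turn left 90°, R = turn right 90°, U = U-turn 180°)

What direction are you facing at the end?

Start: South
  U (U-turn (180°)) -> North
  L (left (90° counter-clockwise)) -> West
  R (right (90° clockwise)) -> North
  L (left (90° counter-clockwise)) -> West
  L (left (90° counter-clockwise)) -> South
  R (right (90° clockwise)) -> West
  L (left (90° counter-clockwise)) -> South
Final: South

Answer: Final heading: South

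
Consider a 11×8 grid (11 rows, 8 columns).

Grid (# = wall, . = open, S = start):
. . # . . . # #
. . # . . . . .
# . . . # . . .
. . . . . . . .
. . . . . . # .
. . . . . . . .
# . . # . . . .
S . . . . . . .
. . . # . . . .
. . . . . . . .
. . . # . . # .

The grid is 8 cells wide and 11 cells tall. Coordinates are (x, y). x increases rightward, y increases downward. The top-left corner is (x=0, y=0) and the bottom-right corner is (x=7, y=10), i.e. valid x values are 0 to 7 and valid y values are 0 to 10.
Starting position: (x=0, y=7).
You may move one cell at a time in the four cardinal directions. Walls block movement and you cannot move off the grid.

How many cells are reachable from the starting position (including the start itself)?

BFS flood-fill from (x=0, y=7):
  Distance 0: (x=0, y=7)
  Distance 1: (x=1, y=7), (x=0, y=8)
  Distance 2: (x=1, y=6), (x=2, y=7), (x=1, y=8), (x=0, y=9)
  Distance 3: (x=1, y=5), (x=2, y=6), (x=3, y=7), (x=2, y=8), (x=1, y=9), (x=0, y=10)
  Distance 4: (x=1, y=4), (x=0, y=5), (x=2, y=5), (x=4, y=7), (x=2, y=9), (x=1, y=10)
  Distance 5: (x=1, y=3), (x=0, y=4), (x=2, y=4), (x=3, y=5), (x=4, y=6), (x=5, y=7), (x=4, y=8), (x=3, y=9), (x=2, y=10)
  Distance 6: (x=1, y=2), (x=0, y=3), (x=2, y=3), (x=3, y=4), (x=4, y=5), (x=5, y=6), (x=6, y=7), (x=5, y=8), (x=4, y=9)
  Distance 7: (x=1, y=1), (x=2, y=2), (x=3, y=3), (x=4, y=4), (x=5, y=5), (x=6, y=6), (x=7, y=7), (x=6, y=8), (x=5, y=9), (x=4, y=10)
  Distance 8: (x=1, y=0), (x=0, y=1), (x=3, y=2), (x=4, y=3), (x=5, y=4), (x=6, y=5), (x=7, y=6), (x=7, y=8), (x=6, y=9), (x=5, y=10)
  Distance 9: (x=0, y=0), (x=3, y=1), (x=5, y=3), (x=7, y=5), (x=7, y=9)
  Distance 10: (x=3, y=0), (x=4, y=1), (x=5, y=2), (x=6, y=3), (x=7, y=4), (x=7, y=10)
  Distance 11: (x=4, y=0), (x=5, y=1), (x=6, y=2), (x=7, y=3)
  Distance 12: (x=5, y=0), (x=6, y=1), (x=7, y=2)
  Distance 13: (x=7, y=1)
Total reachable: 76 (grid has 76 open cells total)

Answer: Reachable cells: 76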